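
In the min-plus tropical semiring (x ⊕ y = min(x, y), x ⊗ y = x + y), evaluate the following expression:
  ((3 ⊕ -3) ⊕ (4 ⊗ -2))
((3 ⊕ -3) ⊕ (4 ⊗ -2)) = -3

Expand innermost to outermost. Recall ⊕ takes the minimum of its arguments and ⊗ takes their sum. Working out the expression ((3 ⊕ -3) ⊕ (4 ⊗ -2)) gives -3.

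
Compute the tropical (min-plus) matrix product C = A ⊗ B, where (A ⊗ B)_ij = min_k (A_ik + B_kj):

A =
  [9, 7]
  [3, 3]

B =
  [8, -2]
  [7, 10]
A ⊗ B =
  [14, 7]
  [10, 1]

Apply the min-plus product entry-by-entry:
  C[0][0] = min over k of (A[0][0] + B[0][0] = 9 + 8 = 17, A[0][1] + B[1][0] = 7 + 7 = 14) = 14 (attained at k = 1)
  C[0][1] = min over k of (A[0][0] + B[0][1] = 9 + -2 = 7, A[0][1] + B[1][1] = 7 + 10 = 17) = 7 (attained at k = 0)
  C[1][0] = min over k of (A[1][0] + B[0][0] = 3 + 8 = 11, A[1][1] + B[1][0] = 3 + 7 = 10) = 10 (attained at k = 1)
  C[1][1] = min over k of (A[1][0] + B[0][1] = 3 + -2 = 1, A[1][1] + B[1][1] = 3 + 10 = 13) = 1 (attained at k = 0)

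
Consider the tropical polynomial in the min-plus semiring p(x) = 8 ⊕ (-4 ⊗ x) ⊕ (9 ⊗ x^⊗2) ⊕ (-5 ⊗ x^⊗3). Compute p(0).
p(0) = -5

A tropical monomial a ⊗ x^⊗i evaluates to a + i · x. Evaluating each term at x = 0:
  Term 0 contributes 8 + 0 · 0 = 8
  Term 1 contributes -4 + 1 · 0 = -4
  Term 2 contributes 9 + 2 · 0 = 9
  Term 3 contributes -5 + 3 · 0 = -5
p(0) = ⊕ of these = min[8, -4, 9, -5] = -5.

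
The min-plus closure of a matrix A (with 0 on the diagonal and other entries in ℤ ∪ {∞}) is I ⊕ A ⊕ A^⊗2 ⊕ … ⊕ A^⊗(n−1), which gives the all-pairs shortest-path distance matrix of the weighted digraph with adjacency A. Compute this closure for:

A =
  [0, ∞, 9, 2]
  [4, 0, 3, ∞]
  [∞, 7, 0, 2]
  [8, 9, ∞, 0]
Closure =
  [0, 11, 9, 2]
  [4, 0, 3, 5]
  [10, 7, 0, 2]
  [8, 9, 12, 0]

This is the Floyd-Warshall all-pairs shortest-path computation. For each intermediate vertex k = 0, 1, …, 3, update dist[i][j] ← min(dist[i][j], dist[i][k] + dist[k][j]). The final matrix gives, for each (i, j), the minimum total weight of any directed path from i to j (possibly empty when i = j).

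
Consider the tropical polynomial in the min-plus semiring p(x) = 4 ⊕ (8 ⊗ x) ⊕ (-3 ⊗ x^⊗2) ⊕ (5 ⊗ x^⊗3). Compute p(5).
p(5) = 4

A tropical monomial a ⊗ x^⊗i evaluates to a + i · x. Evaluating each term at x = 5:
  Term 0 contributes 4 + 0 · 5 = 4
  Term 1 contributes 8 + 1 · 5 = 13
  Term 2 contributes -3 + 2 · 5 = 7
  Term 3 contributes 5 + 3 · 5 = 20
p(5) = ⊕ of these = min[4, 13, 7, 20] = 4.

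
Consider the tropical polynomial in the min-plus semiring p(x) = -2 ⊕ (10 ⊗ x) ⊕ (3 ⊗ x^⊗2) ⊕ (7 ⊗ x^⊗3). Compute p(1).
p(1) = -2

A tropical monomial a ⊗ x^⊗i evaluates to a + i · x. Evaluating each term at x = 1:
  Term 0 contributes -2 + 0 · 1 = -2
  Term 1 contributes 10 + 1 · 1 = 11
  Term 2 contributes 3 + 2 · 1 = 5
  Term 3 contributes 7 + 3 · 1 = 10
p(1) = ⊕ of these = min[-2, 11, 5, 10] = -2.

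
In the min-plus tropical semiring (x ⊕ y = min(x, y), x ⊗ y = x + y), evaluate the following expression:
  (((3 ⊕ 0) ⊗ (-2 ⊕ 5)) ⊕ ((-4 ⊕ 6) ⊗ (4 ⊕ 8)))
(((3 ⊕ 0) ⊗ (-2 ⊕ 5)) ⊕ ((-4 ⊕ 6) ⊗ (4 ⊕ 8))) = -2

Expand innermost to outermost. Recall ⊕ takes the minimum of its arguments and ⊗ takes their sum. Working out the expression (((3 ⊕ 0) ⊗ (-2 ⊕ 5)) ⊕ ((-4 ⊕ 6) ⊗ (4 ⊕ 8))) gives -2.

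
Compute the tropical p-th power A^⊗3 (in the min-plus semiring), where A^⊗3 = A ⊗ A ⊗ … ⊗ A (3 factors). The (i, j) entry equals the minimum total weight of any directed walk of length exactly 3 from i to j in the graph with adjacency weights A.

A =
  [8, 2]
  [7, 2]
A^⊗3 =
  [11, 6]
  [11, 6]

Each entry (A^⊗3)_ij equals the minimum over all length-3 walks i = v_0 → v_1 → … → v_3 = j of Σ_t A[v_t][v_{t+1}]. For example, for (i, j) = (0, 1) we minimise over 4 possible intermediate vertex sequences; the minimum is 6, attained along the walk 0 → 1 → 1 → 1.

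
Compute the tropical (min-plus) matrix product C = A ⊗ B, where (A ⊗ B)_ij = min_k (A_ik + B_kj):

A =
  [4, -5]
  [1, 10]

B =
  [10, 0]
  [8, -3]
A ⊗ B =
  [3, -8]
  [11, 1]

Apply the min-plus product entry-by-entry:
  C[0][0] = min over k of (A[0][0] + B[0][0] = 4 + 10 = 14, A[0][1] + B[1][0] = -5 + 8 = 3) = 3 (attained at k = 1)
  C[0][1] = min over k of (A[0][0] + B[0][1] = 4 + 0 = 4, A[0][1] + B[1][1] = -5 + -3 = -8) = -8 (attained at k = 1)
  C[1][0] = min over k of (A[1][0] + B[0][0] = 1 + 10 = 11, A[1][1] + B[1][0] = 10 + 8 = 18) = 11 (attained at k = 0)
  C[1][1] = min over k of (A[1][0] + B[0][1] = 1 + 0 = 1, A[1][1] + B[1][1] = 10 + -3 = 7) = 1 (attained at k = 0)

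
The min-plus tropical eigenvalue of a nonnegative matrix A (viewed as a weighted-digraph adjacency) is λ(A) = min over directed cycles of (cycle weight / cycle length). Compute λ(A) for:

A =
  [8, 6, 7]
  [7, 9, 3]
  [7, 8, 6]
λ(A) = 16/3

Enumerate directed cycles and compute their means (weight / length). Sample:
  cycle 0 → 0: weight = 8, length = 1, mean = 8/1 ≈ 8.000
  cycle 1 → 1: weight = 9, length = 1, mean = 9/1 ≈ 9.000
  cycle 2 → 2: weight = 6, length = 1, mean = 6/1 ≈ 6.000
  cycle 0 → 1 → 0: weight = 13, length = 2, mean = 13/2 ≈ 6.500
  cycle 0 → 2 → 0: weight = 14, length = 2, mean = 14/2 ≈ 7.000
  cycle 1 → 0 → 1: weight = 13, length = 2, mean = 13/2 ≈ 6.500
Minimum mean = 5.333, attained e.g. along the cycle 0 → 1 → 2 → 0 with weight 16 and length 3. So λ(A) = 16/3 = 16/3.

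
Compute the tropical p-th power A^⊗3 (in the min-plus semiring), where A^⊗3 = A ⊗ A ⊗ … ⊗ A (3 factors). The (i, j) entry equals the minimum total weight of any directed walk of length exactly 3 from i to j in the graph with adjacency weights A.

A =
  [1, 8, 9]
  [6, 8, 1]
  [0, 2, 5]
A^⊗3 =
  [3, 10, 10]
  [2, 8, 4]
  [2, 5, 8]

Each entry (A^⊗3)_ij equals the minimum over all length-3 walks i = v_0 → v_1 → … → v_3 = j of Σ_t A[v_t][v_{t+1}]. For example, for (i, j) = (0, 2) we minimise over 9 possible intermediate vertex sequences; the minimum is 10, attained along the walk 0 → 0 → 1 → 2.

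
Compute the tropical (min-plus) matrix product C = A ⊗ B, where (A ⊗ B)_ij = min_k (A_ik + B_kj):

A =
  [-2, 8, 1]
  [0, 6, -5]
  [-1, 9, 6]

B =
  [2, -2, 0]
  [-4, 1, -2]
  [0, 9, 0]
A ⊗ B =
  [0, -4, -2]
  [-5, -2, -5]
  [1, -3, -1]

Apply the min-plus product entry-by-entry:
  C[0][0] = min over k of (A[0][0] + B[0][0] = -2 + 2 = 0, A[0][1] + B[1][0] = 8 + -4 = 4, A[0][2] + B[2][0] = 1 + 0 = 1) = 0 (attained at k = 0)
  C[0][1] = min over k of (A[0][0] + B[0][1] = -2 + -2 = -4, A[0][1] + B[1][1] = 8 + 1 = 9, A[0][2] + B[2][1] = 1 + 9 = 10) = -4 (attained at k = 0)
  C[0][2] = min over k of (A[0][0] + B[0][2] = -2 + 0 = -2, A[0][1] + B[1][2] = 8 + -2 = 6, A[0][2] + B[2][2] = 1 + 0 = 1) = -2 (attained at k = 0)
  C[1][0] = min over k of (A[1][0] + B[0][0] = 0 + 2 = 2, A[1][1] + B[1][0] = 6 + -4 = 2, A[1][2] + B[2][0] = -5 + 0 = -5) = -5 (attained at k = 2)
  C[1][1] = min over k of (A[1][0] + B[0][1] = 0 + -2 = -2, A[1][1] + B[1][1] = 6 + 1 = 7, A[1][2] + B[2][1] = -5 + 9 = 4) = -2 (attained at k = 0)
  C[1][2] = min over k of (A[1][0] + B[0][2] = 0 + 0 = 0, A[1][1] + B[1][2] = 6 + -2 = 4, A[1][2] + B[2][2] = -5 + 0 = -5) = -5 (attained at k = 2)
  C[2][0] = min over k of (A[2][0] + B[0][0] = -1 + 2 = 1, A[2][1] + B[1][0] = 9 + -4 = 5, A[2][2] + B[2][0] = 6 + 0 = 6) = 1 (attained at k = 0)
  C[2][1] = min over k of (A[2][0] + B[0][1] = -1 + -2 = -3, A[2][1] + B[1][1] = 9 + 1 = 10, A[2][2] + B[2][1] = 6 + 9 = 15) = -3 (attained at k = 0)
  C[2][2] = min over k of (A[2][0] + B[0][2] = -1 + 0 = -1, A[2][1] + B[1][2] = 9 + -2 = 7, A[2][2] + B[2][2] = 6 + 0 = 6) = -1 (attained at k = 0)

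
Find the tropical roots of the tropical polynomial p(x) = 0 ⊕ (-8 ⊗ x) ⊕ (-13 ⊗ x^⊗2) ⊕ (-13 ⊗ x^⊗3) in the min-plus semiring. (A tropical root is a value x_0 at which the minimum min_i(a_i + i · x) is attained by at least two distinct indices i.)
Roots: {0, 5, 8}

Each tropical root is a break point of the lower envelope of the lines y = a_i + i · x (there are 4 lines, with slopes 0, 1, ..., 3). Only the lines that attain the minimum somewhere contribute to roots; other lines are dominated. Here the surviving (envelope) indices are i = 3, i = 2, i = 1, i = 0.
Intersections between consecutive envelope lines give the roots: for adjacent envelope indices i < j the intersection is x = (a_i − a_j) / (j − i). Reading off the sorted break points: {0, 5, 8}.
Verification: at each break x_0, at least two indices attain the minimum of min_i(a_i + i · x_0).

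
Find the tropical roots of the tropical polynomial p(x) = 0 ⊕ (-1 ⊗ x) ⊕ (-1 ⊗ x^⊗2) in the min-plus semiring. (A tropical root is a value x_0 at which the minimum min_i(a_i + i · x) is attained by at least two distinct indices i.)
Roots: {0, 1}

Each tropical root is a break point of the lower envelope of the lines y = a_i + i · x (there are 3 lines, with slopes 0, 1, ..., 2). Only the lines that attain the minimum somewhere contribute to roots; other lines are dominated. Here the surviving (envelope) indices are i = 2, i = 1, i = 0.
Intersections between consecutive envelope lines give the roots: for adjacent envelope indices i < j the intersection is x = (a_i − a_j) / (j − i). Reading off the sorted break points: {0, 1}.
Verification: at each break x_0, at least two indices attain the minimum of min_i(a_i + i · x_0).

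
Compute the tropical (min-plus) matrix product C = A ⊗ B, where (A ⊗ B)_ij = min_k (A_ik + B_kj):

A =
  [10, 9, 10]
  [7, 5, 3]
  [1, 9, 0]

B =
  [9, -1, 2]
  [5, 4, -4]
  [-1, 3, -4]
A ⊗ B =
  [9, 9, 5]
  [2, 6, -1]
  [-1, 0, -4]

Apply the min-plus product entry-by-entry:
  C[0][0] = min over k of (A[0][0] + B[0][0] = 10 + 9 = 19, A[0][1] + B[1][0] = 9 + 5 = 14, A[0][2] + B[2][0] = 10 + -1 = 9) = 9 (attained at k = 2)
  C[0][1] = min over k of (A[0][0] + B[0][1] = 10 + -1 = 9, A[0][1] + B[1][1] = 9 + 4 = 13, A[0][2] + B[2][1] = 10 + 3 = 13) = 9 (attained at k = 0)
  C[0][2] = min over k of (A[0][0] + B[0][2] = 10 + 2 = 12, A[0][1] + B[1][2] = 9 + -4 = 5, A[0][2] + B[2][2] = 10 + -4 = 6) = 5 (attained at k = 1)
  C[1][0] = min over k of (A[1][0] + B[0][0] = 7 + 9 = 16, A[1][1] + B[1][0] = 5 + 5 = 10, A[1][2] + B[2][0] = 3 + -1 = 2) = 2 (attained at k = 2)
  C[1][1] = min over k of (A[1][0] + B[0][1] = 7 + -1 = 6, A[1][1] + B[1][1] = 5 + 4 = 9, A[1][2] + B[2][1] = 3 + 3 = 6) = 6 (attained at k = 0)
  C[1][2] = min over k of (A[1][0] + B[0][2] = 7 + 2 = 9, A[1][1] + B[1][2] = 5 + -4 = 1, A[1][2] + B[2][2] = 3 + -4 = -1) = -1 (attained at k = 2)
  C[2][0] = min over k of (A[2][0] + B[0][0] = 1 + 9 = 10, A[2][1] + B[1][0] = 9 + 5 = 14, A[2][2] + B[2][0] = 0 + -1 = -1) = -1 (attained at k = 2)
  C[2][1] = min over k of (A[2][0] + B[0][1] = 1 + -1 = 0, A[2][1] + B[1][1] = 9 + 4 = 13, A[2][2] + B[2][1] = 0 + 3 = 3) = 0 (attained at k = 0)
  C[2][2] = min over k of (A[2][0] + B[0][2] = 1 + 2 = 3, A[2][1] + B[1][2] = 9 + -4 = 5, A[2][2] + B[2][2] = 0 + -4 = -4) = -4 (attained at k = 2)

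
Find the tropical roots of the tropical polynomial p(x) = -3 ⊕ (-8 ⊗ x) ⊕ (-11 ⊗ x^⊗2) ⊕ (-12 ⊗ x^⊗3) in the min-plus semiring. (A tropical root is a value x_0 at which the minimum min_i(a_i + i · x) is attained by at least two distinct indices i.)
Roots: {1, 3, 5}

Each tropical root is a break point of the lower envelope of the lines y = a_i + i · x (there are 4 lines, with slopes 0, 1, ..., 3). Only the lines that attain the minimum somewhere contribute to roots; other lines are dominated. Here the surviving (envelope) indices are i = 3, i = 2, i = 1, i = 0.
Intersections between consecutive envelope lines give the roots: for adjacent envelope indices i < j the intersection is x = (a_i − a_j) / (j − i). Reading off the sorted break points: {1, 3, 5}.
Verification: at each break x_0, at least two indices attain the minimum of min_i(a_i + i · x_0).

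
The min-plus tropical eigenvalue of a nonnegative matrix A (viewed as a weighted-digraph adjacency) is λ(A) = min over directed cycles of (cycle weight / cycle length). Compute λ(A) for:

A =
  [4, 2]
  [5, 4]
λ(A) = 7/2

Enumerate directed cycles and compute their means (weight / length). Sample:
  cycle 0 → 0: weight = 4, length = 1, mean = 4/1 ≈ 4.000
  cycle 1 → 1: weight = 4, length = 1, mean = 4/1 ≈ 4.000
  cycle 0 → 1 → 0: weight = 7, length = 2, mean = 7/2 ≈ 3.500
  cycle 1 → 0 → 1: weight = 7, length = 2, mean = 7/2 ≈ 3.500
Minimum mean = 3.500, attained e.g. along the cycle 0 → 1 → 0 with weight 7 and length 2. So λ(A) = 7/2 = 7/2.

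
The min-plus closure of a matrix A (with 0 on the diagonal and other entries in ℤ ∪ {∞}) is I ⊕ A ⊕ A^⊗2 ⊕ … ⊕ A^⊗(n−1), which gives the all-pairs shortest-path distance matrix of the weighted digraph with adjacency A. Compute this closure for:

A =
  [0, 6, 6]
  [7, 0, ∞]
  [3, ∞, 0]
Closure =
  [0, 6, 6]
  [7, 0, 13]
  [3, 9, 0]

This is the Floyd-Warshall all-pairs shortest-path computation. For each intermediate vertex k = 0, 1, …, 2, update dist[i][j] ← min(dist[i][j], dist[i][k] + dist[k][j]). The final matrix gives, for each (i, j), the minimum total weight of any directed path from i to j (possibly empty when i = j).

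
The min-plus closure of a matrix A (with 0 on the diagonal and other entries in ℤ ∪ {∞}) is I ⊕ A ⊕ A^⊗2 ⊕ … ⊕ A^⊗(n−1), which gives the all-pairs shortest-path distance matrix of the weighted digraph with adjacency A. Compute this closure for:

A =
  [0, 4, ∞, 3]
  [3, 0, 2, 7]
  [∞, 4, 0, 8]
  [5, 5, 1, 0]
Closure =
  [0, 4, 4, 3]
  [3, 0, 2, 6]
  [7, 4, 0, 8]
  [5, 5, 1, 0]

This is the Floyd-Warshall all-pairs shortest-path computation. For each intermediate vertex k = 0, 1, …, 3, update dist[i][j] ← min(dist[i][j], dist[i][k] + dist[k][j]). The final matrix gives, for each (i, j), the minimum total weight of any directed path from i to j (possibly empty when i = j).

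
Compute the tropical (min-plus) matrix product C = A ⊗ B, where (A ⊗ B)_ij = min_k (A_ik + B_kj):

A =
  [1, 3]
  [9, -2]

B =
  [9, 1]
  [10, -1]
A ⊗ B =
  [10, 2]
  [8, -3]

Apply the min-plus product entry-by-entry:
  C[0][0] = min over k of (A[0][0] + B[0][0] = 1 + 9 = 10, A[0][1] + B[1][0] = 3 + 10 = 13) = 10 (attained at k = 0)
  C[0][1] = min over k of (A[0][0] + B[0][1] = 1 + 1 = 2, A[0][1] + B[1][1] = 3 + -1 = 2) = 2 (attained at k = 0)
  C[1][0] = min over k of (A[1][0] + B[0][0] = 9 + 9 = 18, A[1][1] + B[1][0] = -2 + 10 = 8) = 8 (attained at k = 1)
  C[1][1] = min over k of (A[1][0] + B[0][1] = 9 + 1 = 10, A[1][1] + B[1][1] = -2 + -1 = -3) = -3 (attained at k = 1)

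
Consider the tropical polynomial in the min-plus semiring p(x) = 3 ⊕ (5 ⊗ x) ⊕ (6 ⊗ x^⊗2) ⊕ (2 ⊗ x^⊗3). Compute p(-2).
p(-2) = -4

A tropical monomial a ⊗ x^⊗i evaluates to a + i · x. Evaluating each term at x = -2:
  Term 0 contributes 3 + 0 · -2 = 3
  Term 1 contributes 5 + 1 · -2 = 3
  Term 2 contributes 6 + 2 · -2 = 2
  Term 3 contributes 2 + 3 · -2 = -4
p(-2) = ⊕ of these = min[3, 3, 2, -4] = -4.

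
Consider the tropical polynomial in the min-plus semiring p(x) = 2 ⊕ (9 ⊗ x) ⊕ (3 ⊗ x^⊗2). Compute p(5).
p(5) = 2

A tropical monomial a ⊗ x^⊗i evaluates to a + i · x. Evaluating each term at x = 5:
  Term 0 contributes 2 + 0 · 5 = 2
  Term 1 contributes 9 + 1 · 5 = 14
  Term 2 contributes 3 + 2 · 5 = 13
p(5) = ⊕ of these = min[2, 14, 13] = 2.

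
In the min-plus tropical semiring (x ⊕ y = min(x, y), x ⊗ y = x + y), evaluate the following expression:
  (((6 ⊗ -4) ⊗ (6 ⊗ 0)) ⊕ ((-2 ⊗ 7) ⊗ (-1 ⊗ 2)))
(((6 ⊗ -4) ⊗ (6 ⊗ 0)) ⊕ ((-2 ⊗ 7) ⊗ (-1 ⊗ 2))) = 6

Expand innermost to outermost. Recall ⊕ takes the minimum of its arguments and ⊗ takes their sum. Working out the expression (((6 ⊗ -4) ⊗ (6 ⊗ 0)) ⊕ ((-2 ⊗ 7) ⊗ (-1 ⊗ 2))) gives 6.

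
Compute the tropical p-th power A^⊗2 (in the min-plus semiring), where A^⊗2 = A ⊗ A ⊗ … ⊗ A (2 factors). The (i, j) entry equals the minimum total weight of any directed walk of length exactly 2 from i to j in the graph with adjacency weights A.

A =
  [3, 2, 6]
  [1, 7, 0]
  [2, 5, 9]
A^⊗2 =
  [3, 5, 2]
  [2, 3, 7]
  [5, 4, 5]

Each entry (A^⊗2)_ij equals the minimum over all length-2 walks i = v_0 → v_1 → … → v_2 = j of Σ_t A[v_t][v_{t+1}]. For example, for (i, j) = (0, 2) we minimise over 3 possible intermediate vertex sequences; the minimum is 2, attained along the walk 0 → 1 → 2.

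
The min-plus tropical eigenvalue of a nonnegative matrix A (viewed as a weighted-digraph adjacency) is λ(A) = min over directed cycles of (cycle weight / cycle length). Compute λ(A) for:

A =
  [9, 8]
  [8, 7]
λ(A) = 7

Enumerate directed cycles and compute their means (weight / length). Sample:
  cycle 0 → 0: weight = 9, length = 1, mean = 9/1 ≈ 9.000
  cycle 1 → 1: weight = 7, length = 1, mean = 7/1 ≈ 7.000
  cycle 0 → 1 → 0: weight = 16, length = 2, mean = 16/2 ≈ 8.000
  cycle 1 → 0 → 1: weight = 16, length = 2, mean = 16/2 ≈ 8.000
Minimum mean = 7.000, attained e.g. along the cycle 1 → 1 with weight 7 and length 1. So λ(A) = 7/1 = 7.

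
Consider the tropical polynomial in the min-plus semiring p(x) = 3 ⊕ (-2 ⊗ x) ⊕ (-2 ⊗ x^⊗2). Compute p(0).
p(0) = -2

A tropical monomial a ⊗ x^⊗i evaluates to a + i · x. Evaluating each term at x = 0:
  Term 0 contributes 3 + 0 · 0 = 3
  Term 1 contributes -2 + 1 · 0 = -2
  Term 2 contributes -2 + 2 · 0 = -2
p(0) = ⊕ of these = min[3, -2, -2] = -2.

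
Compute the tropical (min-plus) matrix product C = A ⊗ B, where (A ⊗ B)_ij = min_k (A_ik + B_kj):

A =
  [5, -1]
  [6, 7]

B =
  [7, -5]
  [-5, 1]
A ⊗ B =
  [-6, 0]
  [2, 1]

Apply the min-plus product entry-by-entry:
  C[0][0] = min over k of (A[0][0] + B[0][0] = 5 + 7 = 12, A[0][1] + B[1][0] = -1 + -5 = -6) = -6 (attained at k = 1)
  C[0][1] = min over k of (A[0][0] + B[0][1] = 5 + -5 = 0, A[0][1] + B[1][1] = -1 + 1 = 0) = 0 (attained at k = 0)
  C[1][0] = min over k of (A[1][0] + B[0][0] = 6 + 7 = 13, A[1][1] + B[1][0] = 7 + -5 = 2) = 2 (attained at k = 1)
  C[1][1] = min over k of (A[1][0] + B[0][1] = 6 + -5 = 1, A[1][1] + B[1][1] = 7 + 1 = 8) = 1 (attained at k = 0)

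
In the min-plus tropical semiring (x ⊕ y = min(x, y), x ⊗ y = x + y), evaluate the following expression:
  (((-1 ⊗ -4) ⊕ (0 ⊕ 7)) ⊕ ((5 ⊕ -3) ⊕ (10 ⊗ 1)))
(((-1 ⊗ -4) ⊕ (0 ⊕ 7)) ⊕ ((5 ⊕ -3) ⊕ (10 ⊗ 1))) = -5

Expand innermost to outermost. Recall ⊕ takes the minimum of its arguments and ⊗ takes their sum. Working out the expression (((-1 ⊗ -4) ⊕ (0 ⊕ 7)) ⊕ ((5 ⊕ -3) ⊕ (10 ⊗ 1))) gives -5.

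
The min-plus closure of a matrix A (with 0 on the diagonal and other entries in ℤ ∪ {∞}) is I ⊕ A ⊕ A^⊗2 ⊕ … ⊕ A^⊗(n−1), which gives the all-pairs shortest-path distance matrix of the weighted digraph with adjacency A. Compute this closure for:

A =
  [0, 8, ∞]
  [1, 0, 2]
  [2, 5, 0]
Closure =
  [0, 8, 10]
  [1, 0, 2]
  [2, 5, 0]

This is the Floyd-Warshall all-pairs shortest-path computation. For each intermediate vertex k = 0, 1, …, 2, update dist[i][j] ← min(dist[i][j], dist[i][k] + dist[k][j]). The final matrix gives, for each (i, j), the minimum total weight of any directed path from i to j (possibly empty when i = j).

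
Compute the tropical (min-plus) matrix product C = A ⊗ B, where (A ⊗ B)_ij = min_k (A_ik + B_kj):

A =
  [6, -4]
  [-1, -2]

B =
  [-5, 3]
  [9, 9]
A ⊗ B =
  [1, 5]
  [-6, 2]

Apply the min-plus product entry-by-entry:
  C[0][0] = min over k of (A[0][0] + B[0][0] = 6 + -5 = 1, A[0][1] + B[1][0] = -4 + 9 = 5) = 1 (attained at k = 0)
  C[0][1] = min over k of (A[0][0] + B[0][1] = 6 + 3 = 9, A[0][1] + B[1][1] = -4 + 9 = 5) = 5 (attained at k = 1)
  C[1][0] = min over k of (A[1][0] + B[0][0] = -1 + -5 = -6, A[1][1] + B[1][0] = -2 + 9 = 7) = -6 (attained at k = 0)
  C[1][1] = min over k of (A[1][0] + B[0][1] = -1 + 3 = 2, A[1][1] + B[1][1] = -2 + 9 = 7) = 2 (attained at k = 0)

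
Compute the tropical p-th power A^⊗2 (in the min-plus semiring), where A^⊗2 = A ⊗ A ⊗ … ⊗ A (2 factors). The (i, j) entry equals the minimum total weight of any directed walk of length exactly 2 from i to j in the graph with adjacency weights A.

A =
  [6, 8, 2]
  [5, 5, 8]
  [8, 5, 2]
A^⊗2 =
  [10, 7, 4]
  [10, 10, 7]
  [10, 7, 4]

Each entry (A^⊗2)_ij equals the minimum over all length-2 walks i = v_0 → v_1 → … → v_2 = j of Σ_t A[v_t][v_{t+1}]. For example, for (i, j) = (0, 2) we minimise over 3 possible intermediate vertex sequences; the minimum is 4, attained along the walk 0 → 2 → 2.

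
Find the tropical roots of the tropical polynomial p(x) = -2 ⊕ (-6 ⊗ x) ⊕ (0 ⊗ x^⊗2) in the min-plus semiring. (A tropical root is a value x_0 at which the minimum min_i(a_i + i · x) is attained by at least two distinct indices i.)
Roots: {-6, 4}

Each tropical root is a break point of the lower envelope of the lines y = a_i + i · x (there are 3 lines, with slopes 0, 1, ..., 2). Only the lines that attain the minimum somewhere contribute to roots; other lines are dominated. Here the surviving (envelope) indices are i = 2, i = 1, i = 0.
Intersections between consecutive envelope lines give the roots: for adjacent envelope indices i < j the intersection is x = (a_i − a_j) / (j − i). Reading off the sorted break points: {-6, 4}.
Verification: at each break x_0, at least two indices attain the minimum of min_i(a_i + i · x_0).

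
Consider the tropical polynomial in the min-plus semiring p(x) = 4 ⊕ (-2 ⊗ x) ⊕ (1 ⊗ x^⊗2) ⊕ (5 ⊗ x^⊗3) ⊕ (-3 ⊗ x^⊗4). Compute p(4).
p(4) = 2

A tropical monomial a ⊗ x^⊗i evaluates to a + i · x. Evaluating each term at x = 4:
  Term 0 contributes 4 + 0 · 4 = 4
  Term 1 contributes -2 + 1 · 4 = 2
  Term 2 contributes 1 + 2 · 4 = 9
  Term 3 contributes 5 + 3 · 4 = 17
  Term 4 contributes -3 + 4 · 4 = 13
p(4) = ⊕ of these = min[4, 2, 9, 17, 13] = 2.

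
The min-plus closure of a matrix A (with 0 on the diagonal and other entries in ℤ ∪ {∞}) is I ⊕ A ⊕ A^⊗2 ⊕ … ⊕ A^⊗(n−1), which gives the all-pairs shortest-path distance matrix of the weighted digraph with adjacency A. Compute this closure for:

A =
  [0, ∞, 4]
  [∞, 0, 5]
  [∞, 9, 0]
Closure =
  [0, 13, 4]
  [∞, 0, 5]
  [∞, 9, 0]

This is the Floyd-Warshall all-pairs shortest-path computation. For each intermediate vertex k = 0, 1, …, 2, update dist[i][j] ← min(dist[i][j], dist[i][k] + dist[k][j]). The final matrix gives, for each (i, j), the minimum total weight of any directed path from i to j (possibly empty when i = j).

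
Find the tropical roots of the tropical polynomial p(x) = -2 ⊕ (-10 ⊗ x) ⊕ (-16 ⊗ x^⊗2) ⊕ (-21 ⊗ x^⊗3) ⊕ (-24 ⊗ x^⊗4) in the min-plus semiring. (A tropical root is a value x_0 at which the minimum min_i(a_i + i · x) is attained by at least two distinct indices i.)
Roots: {3, 5, 6, 8}

Each tropical root is a break point of the lower envelope of the lines y = a_i + i · x (there are 5 lines, with slopes 0, 1, ..., 4). Only the lines that attain the minimum somewhere contribute to roots; other lines are dominated. Here the surviving (envelope) indices are i = 4, i = 3, i = 2, i = 1, i = 0.
Intersections between consecutive envelope lines give the roots: for adjacent envelope indices i < j the intersection is x = (a_i − a_j) / (j − i). Reading off the sorted break points: {3, 5, 6, 8}.
Verification: at each break x_0, at least two indices attain the minimum of min_i(a_i + i · x_0).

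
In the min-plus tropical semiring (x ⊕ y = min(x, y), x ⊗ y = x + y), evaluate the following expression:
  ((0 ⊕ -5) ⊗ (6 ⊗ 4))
((0 ⊕ -5) ⊗ (6 ⊗ 4)) = 5

Expand innermost to outermost. Recall ⊕ takes the minimum of its arguments and ⊗ takes their sum. Working out the expression ((0 ⊕ -5) ⊗ (6 ⊗ 4)) gives 5.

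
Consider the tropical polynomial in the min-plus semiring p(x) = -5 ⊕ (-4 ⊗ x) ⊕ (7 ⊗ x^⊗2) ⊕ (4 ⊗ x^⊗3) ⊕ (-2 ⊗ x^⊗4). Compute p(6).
p(6) = -5

A tropical monomial a ⊗ x^⊗i evaluates to a + i · x. Evaluating each term at x = 6:
  Term 0 contributes -5 + 0 · 6 = -5
  Term 1 contributes -4 + 1 · 6 = 2
  Term 2 contributes 7 + 2 · 6 = 19
  Term 3 contributes 4 + 3 · 6 = 22
  Term 4 contributes -2 + 4 · 6 = 22
p(6) = ⊕ of these = min[-5, 2, 19, 22, 22] = -5.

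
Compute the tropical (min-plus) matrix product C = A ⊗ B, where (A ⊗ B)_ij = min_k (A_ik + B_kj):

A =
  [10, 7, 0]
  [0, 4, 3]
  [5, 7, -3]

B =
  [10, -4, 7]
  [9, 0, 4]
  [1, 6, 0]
A ⊗ B =
  [1, 6, 0]
  [4, -4, 3]
  [-2, 1, -3]

Apply the min-plus product entry-by-entry:
  C[0][0] = min over k of (A[0][0] + B[0][0] = 10 + 10 = 20, A[0][1] + B[1][0] = 7 + 9 = 16, A[0][2] + B[2][0] = 0 + 1 = 1) = 1 (attained at k = 2)
  C[0][1] = min over k of (A[0][0] + B[0][1] = 10 + -4 = 6, A[0][1] + B[1][1] = 7 + 0 = 7, A[0][2] + B[2][1] = 0 + 6 = 6) = 6 (attained at k = 0)
  C[0][2] = min over k of (A[0][0] + B[0][2] = 10 + 7 = 17, A[0][1] + B[1][2] = 7 + 4 = 11, A[0][2] + B[2][2] = 0 + 0 = 0) = 0 (attained at k = 2)
  C[1][0] = min over k of (A[1][0] + B[0][0] = 0 + 10 = 10, A[1][1] + B[1][0] = 4 + 9 = 13, A[1][2] + B[2][0] = 3 + 1 = 4) = 4 (attained at k = 2)
  C[1][1] = min over k of (A[1][0] + B[0][1] = 0 + -4 = -4, A[1][1] + B[1][1] = 4 + 0 = 4, A[1][2] + B[2][1] = 3 + 6 = 9) = -4 (attained at k = 0)
  C[1][2] = min over k of (A[1][0] + B[0][2] = 0 + 7 = 7, A[1][1] + B[1][2] = 4 + 4 = 8, A[1][2] + B[2][2] = 3 + 0 = 3) = 3 (attained at k = 2)
  C[2][0] = min over k of (A[2][0] + B[0][0] = 5 + 10 = 15, A[2][1] + B[1][0] = 7 + 9 = 16, A[2][2] + B[2][0] = -3 + 1 = -2) = -2 (attained at k = 2)
  C[2][1] = min over k of (A[2][0] + B[0][1] = 5 + -4 = 1, A[2][1] + B[1][1] = 7 + 0 = 7, A[2][2] + B[2][1] = -3 + 6 = 3) = 1 (attained at k = 0)
  C[2][2] = min over k of (A[2][0] + B[0][2] = 5 + 7 = 12, A[2][1] + B[1][2] = 7 + 4 = 11, A[2][2] + B[2][2] = -3 + 0 = -3) = -3 (attained at k = 2)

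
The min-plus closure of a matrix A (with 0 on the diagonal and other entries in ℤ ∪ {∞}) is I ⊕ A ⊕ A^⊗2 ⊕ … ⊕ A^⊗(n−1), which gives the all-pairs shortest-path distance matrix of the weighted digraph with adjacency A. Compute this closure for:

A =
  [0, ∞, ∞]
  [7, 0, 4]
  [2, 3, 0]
Closure =
  [0, ∞, ∞]
  [6, 0, 4]
  [2, 3, 0]

This is the Floyd-Warshall all-pairs shortest-path computation. For each intermediate vertex k = 0, 1, …, 2, update dist[i][j] ← min(dist[i][j], dist[i][k] + dist[k][j]). The final matrix gives, for each (i, j), the minimum total weight of any directed path from i to j (possibly empty when i = j).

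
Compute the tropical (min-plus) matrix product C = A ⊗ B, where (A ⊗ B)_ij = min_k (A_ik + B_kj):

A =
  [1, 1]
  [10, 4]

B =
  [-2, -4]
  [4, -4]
A ⊗ B =
  [-1, -3]
  [8, 0]

Apply the min-plus product entry-by-entry:
  C[0][0] = min over k of (A[0][0] + B[0][0] = 1 + -2 = -1, A[0][1] + B[1][0] = 1 + 4 = 5) = -1 (attained at k = 0)
  C[0][1] = min over k of (A[0][0] + B[0][1] = 1 + -4 = -3, A[0][1] + B[1][1] = 1 + -4 = -3) = -3 (attained at k = 0)
  C[1][0] = min over k of (A[1][0] + B[0][0] = 10 + -2 = 8, A[1][1] + B[1][0] = 4 + 4 = 8) = 8 (attained at k = 0)
  C[1][1] = min over k of (A[1][0] + B[0][1] = 10 + -4 = 6, A[1][1] + B[1][1] = 4 + -4 = 0) = 0 (attained at k = 1)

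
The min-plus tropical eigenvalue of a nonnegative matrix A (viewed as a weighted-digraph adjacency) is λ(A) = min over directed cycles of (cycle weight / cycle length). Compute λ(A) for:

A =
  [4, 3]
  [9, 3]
λ(A) = 3

Enumerate directed cycles and compute their means (weight / length). Sample:
  cycle 0 → 0: weight = 4, length = 1, mean = 4/1 ≈ 4.000
  cycle 1 → 1: weight = 3, length = 1, mean = 3/1 ≈ 3.000
  cycle 0 → 1 → 0: weight = 12, length = 2, mean = 12/2 ≈ 6.000
  cycle 1 → 0 → 1: weight = 12, length = 2, mean = 12/2 ≈ 6.000
Minimum mean = 3.000, attained e.g. along the cycle 1 → 1 with weight 3 and length 1. So λ(A) = 3/1 = 3.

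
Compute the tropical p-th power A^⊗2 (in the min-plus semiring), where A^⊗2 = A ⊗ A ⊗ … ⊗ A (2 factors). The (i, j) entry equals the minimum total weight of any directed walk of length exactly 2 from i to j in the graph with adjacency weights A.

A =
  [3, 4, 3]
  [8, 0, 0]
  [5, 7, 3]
A^⊗2 =
  [6, 4, 4]
  [5, 0, 0]
  [8, 7, 6]

Each entry (A^⊗2)_ij equals the minimum over all length-2 walks i = v_0 → v_1 → … → v_2 = j of Σ_t A[v_t][v_{t+1}]. For example, for (i, j) = (0, 2) we minimise over 3 possible intermediate vertex sequences; the minimum is 4, attained along the walk 0 → 1 → 2.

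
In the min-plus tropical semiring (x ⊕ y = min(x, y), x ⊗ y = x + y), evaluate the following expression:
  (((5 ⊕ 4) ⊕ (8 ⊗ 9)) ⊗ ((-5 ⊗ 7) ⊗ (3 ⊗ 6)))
(((5 ⊕ 4) ⊕ (8 ⊗ 9)) ⊗ ((-5 ⊗ 7) ⊗ (3 ⊗ 6))) = 15

Expand innermost to outermost. Recall ⊕ takes the minimum of its arguments and ⊗ takes their sum. Working out the expression (((5 ⊕ 4) ⊕ (8 ⊗ 9)) ⊗ ((-5 ⊗ 7) ⊗ (3 ⊗ 6))) gives 15.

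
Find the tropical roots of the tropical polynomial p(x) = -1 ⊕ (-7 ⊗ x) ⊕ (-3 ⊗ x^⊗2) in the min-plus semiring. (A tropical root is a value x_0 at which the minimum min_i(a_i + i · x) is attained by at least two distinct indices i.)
Roots: {-4, 6}

Each tropical root is a break point of the lower envelope of the lines y = a_i + i · x (there are 3 lines, with slopes 0, 1, ..., 2). Only the lines that attain the minimum somewhere contribute to roots; other lines are dominated. Here the surviving (envelope) indices are i = 2, i = 1, i = 0.
Intersections between consecutive envelope lines give the roots: for adjacent envelope indices i < j the intersection is x = (a_i − a_j) / (j − i). Reading off the sorted break points: {-4, 6}.
Verification: at each break x_0, at least two indices attain the minimum of min_i(a_i + i · x_0).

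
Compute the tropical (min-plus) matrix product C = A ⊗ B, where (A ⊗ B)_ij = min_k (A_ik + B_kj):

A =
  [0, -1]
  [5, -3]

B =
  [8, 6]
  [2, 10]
A ⊗ B =
  [1, 6]
  [-1, 7]

Apply the min-plus product entry-by-entry:
  C[0][0] = min over k of (A[0][0] + B[0][0] = 0 + 8 = 8, A[0][1] + B[1][0] = -1 + 2 = 1) = 1 (attained at k = 1)
  C[0][1] = min over k of (A[0][0] + B[0][1] = 0 + 6 = 6, A[0][1] + B[1][1] = -1 + 10 = 9) = 6 (attained at k = 0)
  C[1][0] = min over k of (A[1][0] + B[0][0] = 5 + 8 = 13, A[1][1] + B[1][0] = -3 + 2 = -1) = -1 (attained at k = 1)
  C[1][1] = min over k of (A[1][0] + B[0][1] = 5 + 6 = 11, A[1][1] + B[1][1] = -3 + 10 = 7) = 7 (attained at k = 1)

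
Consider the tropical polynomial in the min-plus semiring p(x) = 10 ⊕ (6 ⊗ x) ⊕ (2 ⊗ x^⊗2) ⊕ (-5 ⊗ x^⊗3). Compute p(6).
p(6) = 10

A tropical monomial a ⊗ x^⊗i evaluates to a + i · x. Evaluating each term at x = 6:
  Term 0 contributes 10 + 0 · 6 = 10
  Term 1 contributes 6 + 1 · 6 = 12
  Term 2 contributes 2 + 2 · 6 = 14
  Term 3 contributes -5 + 3 · 6 = 13
p(6) = ⊕ of these = min[10, 12, 14, 13] = 10.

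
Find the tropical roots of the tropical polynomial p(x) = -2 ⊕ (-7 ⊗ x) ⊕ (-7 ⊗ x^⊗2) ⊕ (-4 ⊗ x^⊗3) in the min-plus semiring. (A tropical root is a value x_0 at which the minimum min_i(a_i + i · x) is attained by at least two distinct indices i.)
Roots: {-3, 0, 5}

Each tropical root is a break point of the lower envelope of the lines y = a_i + i · x (there are 4 lines, with slopes 0, 1, ..., 3). Only the lines that attain the minimum somewhere contribute to roots; other lines are dominated. Here the surviving (envelope) indices are i = 3, i = 2, i = 1, i = 0.
Intersections between consecutive envelope lines give the roots: for adjacent envelope indices i < j the intersection is x = (a_i − a_j) / (j − i). Reading off the sorted break points: {-3, 0, 5}.
Verification: at each break x_0, at least two indices attain the minimum of min_i(a_i + i · x_0).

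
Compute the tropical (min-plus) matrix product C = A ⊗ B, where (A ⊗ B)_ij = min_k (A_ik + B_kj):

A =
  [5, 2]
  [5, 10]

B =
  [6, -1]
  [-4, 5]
A ⊗ B =
  [-2, 4]
  [6, 4]

Apply the min-plus product entry-by-entry:
  C[0][0] = min over k of (A[0][0] + B[0][0] = 5 + 6 = 11, A[0][1] + B[1][0] = 2 + -4 = -2) = -2 (attained at k = 1)
  C[0][1] = min over k of (A[0][0] + B[0][1] = 5 + -1 = 4, A[0][1] + B[1][1] = 2 + 5 = 7) = 4 (attained at k = 0)
  C[1][0] = min over k of (A[1][0] + B[0][0] = 5 + 6 = 11, A[1][1] + B[1][0] = 10 + -4 = 6) = 6 (attained at k = 1)
  C[1][1] = min over k of (A[1][0] + B[0][1] = 5 + -1 = 4, A[1][1] + B[1][1] = 10 + 5 = 15) = 4 (attained at k = 0)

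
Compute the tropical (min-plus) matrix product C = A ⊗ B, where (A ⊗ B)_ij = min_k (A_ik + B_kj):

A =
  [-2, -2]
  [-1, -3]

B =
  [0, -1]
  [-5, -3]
A ⊗ B =
  [-7, -5]
  [-8, -6]

Apply the min-plus product entry-by-entry:
  C[0][0] = min over k of (A[0][0] + B[0][0] = -2 + 0 = -2, A[0][1] + B[1][0] = -2 + -5 = -7) = -7 (attained at k = 1)
  C[0][1] = min over k of (A[0][0] + B[0][1] = -2 + -1 = -3, A[0][1] + B[1][1] = -2 + -3 = -5) = -5 (attained at k = 1)
  C[1][0] = min over k of (A[1][0] + B[0][0] = -1 + 0 = -1, A[1][1] + B[1][0] = -3 + -5 = -8) = -8 (attained at k = 1)
  C[1][1] = min over k of (A[1][0] + B[0][1] = -1 + -1 = -2, A[1][1] + B[1][1] = -3 + -3 = -6) = -6 (attained at k = 1)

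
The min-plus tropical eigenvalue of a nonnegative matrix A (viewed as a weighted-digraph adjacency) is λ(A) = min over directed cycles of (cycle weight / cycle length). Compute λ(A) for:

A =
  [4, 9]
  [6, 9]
λ(A) = 4

Enumerate directed cycles and compute their means (weight / length). Sample:
  cycle 0 → 0: weight = 4, length = 1, mean = 4/1 ≈ 4.000
  cycle 1 → 1: weight = 9, length = 1, mean = 9/1 ≈ 9.000
  cycle 0 → 1 → 0: weight = 15, length = 2, mean = 15/2 ≈ 7.500
  cycle 1 → 0 → 1: weight = 15, length = 2, mean = 15/2 ≈ 7.500
Minimum mean = 4.000, attained e.g. along the cycle 0 → 0 with weight 4 and length 1. So λ(A) = 4/1 = 4.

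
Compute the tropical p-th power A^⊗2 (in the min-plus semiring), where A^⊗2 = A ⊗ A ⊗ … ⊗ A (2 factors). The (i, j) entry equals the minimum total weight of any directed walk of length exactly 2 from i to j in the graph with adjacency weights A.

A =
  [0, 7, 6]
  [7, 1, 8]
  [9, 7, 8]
A^⊗2 =
  [0, 7, 6]
  [7, 2, 9]
  [9, 8, 15]

Each entry (A^⊗2)_ij equals the minimum over all length-2 walks i = v_0 → v_1 → … → v_2 = j of Σ_t A[v_t][v_{t+1}]. For example, for (i, j) = (0, 2) we minimise over 3 possible intermediate vertex sequences; the minimum is 6, attained along the walk 0 → 0 → 2.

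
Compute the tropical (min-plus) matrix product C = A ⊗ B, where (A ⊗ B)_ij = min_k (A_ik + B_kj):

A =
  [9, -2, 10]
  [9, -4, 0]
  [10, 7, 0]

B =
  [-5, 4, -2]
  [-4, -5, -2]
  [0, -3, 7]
A ⊗ B =
  [-6, -7, -4]
  [-8, -9, -6]
  [0, -3, 5]

Apply the min-plus product entry-by-entry:
  C[0][0] = min over k of (A[0][0] + B[0][0] = 9 + -5 = 4, A[0][1] + B[1][0] = -2 + -4 = -6, A[0][2] + B[2][0] = 10 + 0 = 10) = -6 (attained at k = 1)
  C[0][1] = min over k of (A[0][0] + B[0][1] = 9 + 4 = 13, A[0][1] + B[1][1] = -2 + -5 = -7, A[0][2] + B[2][1] = 10 + -3 = 7) = -7 (attained at k = 1)
  C[0][2] = min over k of (A[0][0] + B[0][2] = 9 + -2 = 7, A[0][1] + B[1][2] = -2 + -2 = -4, A[0][2] + B[2][2] = 10 + 7 = 17) = -4 (attained at k = 1)
  C[1][0] = min over k of (A[1][0] + B[0][0] = 9 + -5 = 4, A[1][1] + B[1][0] = -4 + -4 = -8, A[1][2] + B[2][0] = 0 + 0 = 0) = -8 (attained at k = 1)
  C[1][1] = min over k of (A[1][0] + B[0][1] = 9 + 4 = 13, A[1][1] + B[1][1] = -4 + -5 = -9, A[1][2] + B[2][1] = 0 + -3 = -3) = -9 (attained at k = 1)
  C[1][2] = min over k of (A[1][0] + B[0][2] = 9 + -2 = 7, A[1][1] + B[1][2] = -4 + -2 = -6, A[1][2] + B[2][2] = 0 + 7 = 7) = -6 (attained at k = 1)
  C[2][0] = min over k of (A[2][0] + B[0][0] = 10 + -5 = 5, A[2][1] + B[1][0] = 7 + -4 = 3, A[2][2] + B[2][0] = 0 + 0 = 0) = 0 (attained at k = 2)
  C[2][1] = min over k of (A[2][0] + B[0][1] = 10 + 4 = 14, A[2][1] + B[1][1] = 7 + -5 = 2, A[2][2] + B[2][1] = 0 + -3 = -3) = -3 (attained at k = 2)
  C[2][2] = min over k of (A[2][0] + B[0][2] = 10 + -2 = 8, A[2][1] + B[1][2] = 7 + -2 = 5, A[2][2] + B[2][2] = 0 + 7 = 7) = 5 (attained at k = 1)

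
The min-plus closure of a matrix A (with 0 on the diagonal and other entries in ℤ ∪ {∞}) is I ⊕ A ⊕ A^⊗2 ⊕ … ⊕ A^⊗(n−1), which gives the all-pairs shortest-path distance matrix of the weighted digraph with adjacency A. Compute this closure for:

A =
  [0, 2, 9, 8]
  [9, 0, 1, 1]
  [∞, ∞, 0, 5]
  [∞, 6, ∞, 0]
Closure =
  [0, 2, 3, 3]
  [9, 0, 1, 1]
  [20, 11, 0, 5]
  [15, 6, 7, 0]

This is the Floyd-Warshall all-pairs shortest-path computation. For each intermediate vertex k = 0, 1, …, 3, update dist[i][j] ← min(dist[i][j], dist[i][k] + dist[k][j]). The final matrix gives, for each (i, j), the minimum total weight of any directed path from i to j (possibly empty when i = j).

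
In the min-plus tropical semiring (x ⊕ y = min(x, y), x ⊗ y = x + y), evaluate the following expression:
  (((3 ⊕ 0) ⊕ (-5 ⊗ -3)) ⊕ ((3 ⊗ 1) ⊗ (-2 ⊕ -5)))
(((3 ⊕ 0) ⊕ (-5 ⊗ -3)) ⊕ ((3 ⊗ 1) ⊗ (-2 ⊕ -5))) = -8

Expand innermost to outermost. Recall ⊕ takes the minimum of its arguments and ⊗ takes their sum. Working out the expression (((3 ⊕ 0) ⊕ (-5 ⊗ -3)) ⊕ ((3 ⊗ 1) ⊗ (-2 ⊕ -5))) gives -8.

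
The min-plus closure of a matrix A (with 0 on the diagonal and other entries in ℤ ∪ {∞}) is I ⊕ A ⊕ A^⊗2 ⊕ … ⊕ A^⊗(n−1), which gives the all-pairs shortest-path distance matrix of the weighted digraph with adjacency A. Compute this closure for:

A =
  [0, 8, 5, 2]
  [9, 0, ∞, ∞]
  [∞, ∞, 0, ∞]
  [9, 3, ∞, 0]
Closure =
  [0, 5, 5, 2]
  [9, 0, 14, 11]
  [∞, ∞, 0, ∞]
  [9, 3, 14, 0]

This is the Floyd-Warshall all-pairs shortest-path computation. For each intermediate vertex k = 0, 1, …, 3, update dist[i][j] ← min(dist[i][j], dist[i][k] + dist[k][j]). The final matrix gives, for each (i, j), the minimum total weight of any directed path from i to j (possibly empty when i = j).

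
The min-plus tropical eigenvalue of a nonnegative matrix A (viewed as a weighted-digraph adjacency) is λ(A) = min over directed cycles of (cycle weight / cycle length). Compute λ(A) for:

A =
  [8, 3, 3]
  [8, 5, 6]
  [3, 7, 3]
λ(A) = 3

Enumerate directed cycles and compute their means (weight / length). Sample:
  cycle 0 → 0: weight = 8, length = 1, mean = 8/1 ≈ 8.000
  cycle 1 → 1: weight = 5, length = 1, mean = 5/1 ≈ 5.000
  cycle 2 → 2: weight = 3, length = 1, mean = 3/1 ≈ 3.000
  cycle 0 → 1 → 0: weight = 11, length = 2, mean = 11/2 ≈ 5.500
  cycle 0 → 2 → 0: weight = 6, length = 2, mean = 6/2 ≈ 3.000
  cycle 1 → 0 → 1: weight = 11, length = 2, mean = 11/2 ≈ 5.500
Minimum mean = 3.000, attained e.g. along the cycle 2 → 2 with weight 3 and length 1. So λ(A) = 3/1 = 3.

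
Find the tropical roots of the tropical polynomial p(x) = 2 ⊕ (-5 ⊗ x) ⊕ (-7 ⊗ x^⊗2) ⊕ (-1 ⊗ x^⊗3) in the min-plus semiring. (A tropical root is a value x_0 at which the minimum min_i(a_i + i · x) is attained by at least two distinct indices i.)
Roots: {-6, 2, 7}

Each tropical root is a break point of the lower envelope of the lines y = a_i + i · x (there are 4 lines, with slopes 0, 1, ..., 3). Only the lines that attain the minimum somewhere contribute to roots; other lines are dominated. Here the surviving (envelope) indices are i = 3, i = 2, i = 1, i = 0.
Intersections between consecutive envelope lines give the roots: for adjacent envelope indices i < j the intersection is x = (a_i − a_j) / (j − i). Reading off the sorted break points: {-6, 2, 7}.
Verification: at each break x_0, at least two indices attain the minimum of min_i(a_i + i · x_0).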